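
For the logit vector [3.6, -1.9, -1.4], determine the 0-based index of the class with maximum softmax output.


Softmax is a monotonic transformation, so it preserves the argmax.
We need to find the index of the maximum logit.
Index 0: 3.6
Index 1: -1.9
Index 2: -1.4
Maximum logit = 3.6 at index 0

0


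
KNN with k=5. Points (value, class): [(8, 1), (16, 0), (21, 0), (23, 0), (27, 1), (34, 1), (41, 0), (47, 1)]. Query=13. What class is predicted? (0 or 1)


Distances from query 13:
Point 16 (class 0): distance = 3
Point 8 (class 1): distance = 5
Point 21 (class 0): distance = 8
Point 23 (class 0): distance = 10
Point 27 (class 1): distance = 14
K=5 nearest neighbors: classes = [0, 1, 0, 0, 1]
Votes for class 1: 2 / 5
Majority vote => class 0

0


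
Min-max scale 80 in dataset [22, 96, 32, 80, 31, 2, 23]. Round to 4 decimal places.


Min = 2, Max = 96
Range = 96 - 2 = 94
Scaled = (x - min) / (max - min)
= (80 - 2) / 94
= 78 / 94
= 0.8298

0.8298


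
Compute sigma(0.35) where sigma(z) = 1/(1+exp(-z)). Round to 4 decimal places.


sigmoid(z) = 1 / (1 + exp(-z))
exp(-(0.35)) = exp(-0.35) = 0.7047
1 + 0.7047 = 1.7047
1 / 1.7047 = 0.5866

0.5866


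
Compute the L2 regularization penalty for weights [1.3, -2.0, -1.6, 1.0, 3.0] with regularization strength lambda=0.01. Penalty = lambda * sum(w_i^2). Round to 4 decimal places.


Squaring each weight:
1.3^2 = 1.69
(-2.0)^2 = 4.0
(-1.6)^2 = 2.56
1.0^2 = 1.0
3.0^2 = 9.0
Sum of squares = 18.25
Penalty = 0.01 * 18.25 = 0.1825

0.1825


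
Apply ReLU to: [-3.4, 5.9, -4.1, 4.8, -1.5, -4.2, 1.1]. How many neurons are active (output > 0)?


ReLU(x) = max(0, x) for each element:
ReLU(-3.4) = 0
ReLU(5.9) = 5.9
ReLU(-4.1) = 0
ReLU(4.8) = 4.8
ReLU(-1.5) = 0
ReLU(-4.2) = 0
ReLU(1.1) = 1.1
Active neurons (>0): 3

3


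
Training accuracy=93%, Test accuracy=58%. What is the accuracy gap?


Gap = train_accuracy - test_accuracy
= 93 - 58
= 35%
This large gap strongly indicates overfitting.

35


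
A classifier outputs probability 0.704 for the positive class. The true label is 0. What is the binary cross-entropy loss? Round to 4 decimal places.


For y=0: Loss = -log(1-p)
= -log(1 - 0.704)
= -log(0.296)
= -(-1.2174)
= 1.2174

1.2174


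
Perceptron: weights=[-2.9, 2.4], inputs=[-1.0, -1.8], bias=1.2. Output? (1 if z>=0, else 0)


z = w . x + b
= -2.9*-1.0 + 2.4*-1.8 + 1.2
= 2.9 + -4.32 + 1.2
= -1.42 + 1.2
= -0.22
Since z = -0.22 < 0, output = 0

0


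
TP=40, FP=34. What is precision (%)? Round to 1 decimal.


Precision = TP / (TP + FP) * 100
= 40 / (40 + 34)
= 40 / 74
= 0.5405
= 54.1%

54.1


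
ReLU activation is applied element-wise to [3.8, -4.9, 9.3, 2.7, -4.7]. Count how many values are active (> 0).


ReLU(x) = max(0, x) for each element:
ReLU(3.8) = 3.8
ReLU(-4.9) = 0
ReLU(9.3) = 9.3
ReLU(2.7) = 2.7
ReLU(-4.7) = 0
Active neurons (>0): 3

3


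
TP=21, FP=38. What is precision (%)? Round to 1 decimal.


Precision = TP / (TP + FP) * 100
= 21 / (21 + 38)
= 21 / 59
= 0.3559
= 35.6%

35.6


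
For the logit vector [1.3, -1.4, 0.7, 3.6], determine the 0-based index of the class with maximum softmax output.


Softmax is a monotonic transformation, so it preserves the argmax.
We need to find the index of the maximum logit.
Index 0: 1.3
Index 1: -1.4
Index 2: 0.7
Index 3: 3.6
Maximum logit = 3.6 at index 3

3


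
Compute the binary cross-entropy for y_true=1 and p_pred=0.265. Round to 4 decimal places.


For y=1: Loss = -log(p)
= -log(0.265)
= -(-1.328)
= 1.3280

1.3280


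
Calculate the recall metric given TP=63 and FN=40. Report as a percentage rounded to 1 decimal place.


Recall = TP / (TP + FN) * 100
= 63 / (63 + 40)
= 63 / 103
= 0.6117
= 61.2%

61.2


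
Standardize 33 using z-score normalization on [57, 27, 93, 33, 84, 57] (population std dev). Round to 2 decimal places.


Mean = (57 + 27 + 93 + 33 + 84 + 57) / 6 = 58.5
Variance = sum((x_i - mean)^2) / n = 581.25
Std = sqrt(581.25) = 24.1091
Z = (x - mean) / std
= (33 - 58.5) / 24.1091
= -25.5 / 24.1091
= -1.06

-1.06


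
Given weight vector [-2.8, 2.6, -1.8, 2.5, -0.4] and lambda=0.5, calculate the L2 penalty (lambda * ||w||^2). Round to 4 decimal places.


Squaring each weight:
(-2.8)^2 = 7.84
2.6^2 = 6.76
(-1.8)^2 = 3.24
2.5^2 = 6.25
(-0.4)^2 = 0.16
Sum of squares = 24.25
Penalty = 0.5 * 24.25 = 12.1250

12.1250


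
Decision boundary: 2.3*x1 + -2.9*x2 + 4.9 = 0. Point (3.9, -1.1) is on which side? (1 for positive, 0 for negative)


Compute 2.3 * 3.9 + -2.9 * -1.1 + 4.9
= 8.97 + 3.19 + 4.9
= 17.06
Since 17.06 >= 0, the point is on the positive side.

1


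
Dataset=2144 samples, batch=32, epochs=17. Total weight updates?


Iterations per epoch = 2144 / 32 = 67
Total updates = iterations_per_epoch * epochs
= 67 * 17
= 1139

1139


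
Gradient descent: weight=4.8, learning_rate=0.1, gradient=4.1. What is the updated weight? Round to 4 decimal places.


w_new = w_old - lr * gradient
= 4.8 - 0.1 * 4.1
= 4.8 - (0.41)
= 4.3900

4.3900


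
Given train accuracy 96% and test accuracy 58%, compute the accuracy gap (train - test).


Gap = train_accuracy - test_accuracy
= 96 - 58
= 38%
This large gap strongly indicates overfitting.

38


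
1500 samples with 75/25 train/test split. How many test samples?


Train samples = 1500 * 75% = 1125
Test samples = 1500 - 1125
= 375

375


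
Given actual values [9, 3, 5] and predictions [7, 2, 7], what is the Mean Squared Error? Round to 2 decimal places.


Differences: [2, 1, -2]
Squared errors: [4, 1, 4]
Sum of squared errors = 9
MSE = 9 / 3 = 3.00

3.00


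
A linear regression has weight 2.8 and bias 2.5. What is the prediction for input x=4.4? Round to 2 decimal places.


y = 2.8 * 4.4 + (2.5)
= 12.32 + (2.5)
= 14.82

14.82


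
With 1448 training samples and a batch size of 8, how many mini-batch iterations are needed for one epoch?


Iterations per epoch = dataset_size / batch_size
= 1448 / 8
= 181

181


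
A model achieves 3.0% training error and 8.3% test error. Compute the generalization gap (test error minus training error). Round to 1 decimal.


Generalization gap = test_error - train_error
= 8.3 - 3.0
= 5.3%
A moderate gap.

5.3


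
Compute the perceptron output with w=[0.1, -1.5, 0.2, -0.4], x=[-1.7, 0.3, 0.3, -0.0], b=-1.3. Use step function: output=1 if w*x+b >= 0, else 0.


z = w . x + b
= 0.1*-1.7 + -1.5*0.3 + 0.2*0.3 + -0.4*-0.0 + -1.3
= -0.17 + -0.45 + 0.06 + 0.0 + -1.3
= -0.56 + -1.3
= -1.86
Since z = -1.86 < 0, output = 0

0


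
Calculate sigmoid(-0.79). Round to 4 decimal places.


sigmoid(z) = 1 / (1 + exp(-z))
exp(-(-0.79)) = exp(0.79) = 2.2034
1 + 2.2034 = 3.2034
1 / 3.2034 = 0.3122

0.3122


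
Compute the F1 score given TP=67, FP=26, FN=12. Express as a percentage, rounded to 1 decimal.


Precision = TP / (TP + FP) = 67 / 93 = 0.7204
Recall = TP / (TP + FN) = 67 / 79 = 0.8481
F1 = 2 * P * R / (P + R)
= 2 * 0.7204 * 0.8481 / (0.7204 + 0.8481)
= 1.222 / 1.5685
= 0.7791
As percentage: 77.9%

77.9


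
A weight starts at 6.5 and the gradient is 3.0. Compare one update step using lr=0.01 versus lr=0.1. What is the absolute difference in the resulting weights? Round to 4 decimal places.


With lr=0.01: w_new = 6.5 - 0.01 * 3.0 = 6.47
With lr=0.1: w_new = 6.5 - 0.1 * 3.0 = 6.2
Absolute difference = |6.47 - 6.2|
= 0.2700

0.2700


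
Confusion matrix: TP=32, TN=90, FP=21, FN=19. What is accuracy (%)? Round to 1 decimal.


Accuracy = (TP + TN) / (TP + TN + FP + FN) * 100
= (32 + 90) / (32 + 90 + 21 + 19)
= 122 / 162
= 0.7531
= 75.3%

75.3


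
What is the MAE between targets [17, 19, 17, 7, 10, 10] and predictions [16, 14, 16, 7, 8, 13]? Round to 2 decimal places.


Absolute errors: [1, 5, 1, 0, 2, 3]
Sum of absolute errors = 12
MAE = 12 / 6 = 2.00

2.00


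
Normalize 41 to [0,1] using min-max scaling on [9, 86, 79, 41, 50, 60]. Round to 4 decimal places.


Min = 9, Max = 86
Range = 86 - 9 = 77
Scaled = (x - min) / (max - min)
= (41 - 9) / 77
= 32 / 77
= 0.4156

0.4156


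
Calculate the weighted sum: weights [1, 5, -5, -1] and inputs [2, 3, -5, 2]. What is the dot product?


Element-wise products:
1 * 2 = 2
5 * 3 = 15
-5 * -5 = 25
-1 * 2 = -2
Sum = 2 + 15 + 25 + -2
= 40

40


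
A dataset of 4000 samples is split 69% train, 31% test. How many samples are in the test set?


Train samples = 4000 * 69% = 2760
Test samples = 4000 - 2760
= 1240

1240


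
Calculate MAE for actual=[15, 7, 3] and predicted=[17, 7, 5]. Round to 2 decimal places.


Absolute errors: [2, 0, 2]
Sum of absolute errors = 4
MAE = 4 / 3 = 1.33

1.33


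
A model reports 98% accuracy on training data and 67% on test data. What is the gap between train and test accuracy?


Gap = train_accuracy - test_accuracy
= 98 - 67
= 31%
This large gap strongly indicates overfitting.

31


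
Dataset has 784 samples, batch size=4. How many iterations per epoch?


Iterations per epoch = dataset_size / batch_size
= 784 / 4
= 196

196


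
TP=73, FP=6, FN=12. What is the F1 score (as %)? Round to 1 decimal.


Precision = TP / (TP + FP) = 73 / 79 = 0.9241
Recall = TP / (TP + FN) = 73 / 85 = 0.8588
F1 = 2 * P * R / (P + R)
= 2 * 0.9241 * 0.8588 / (0.9241 + 0.8588)
= 1.5872 / 1.7829
= 0.8902
As percentage: 89.0%

89.0


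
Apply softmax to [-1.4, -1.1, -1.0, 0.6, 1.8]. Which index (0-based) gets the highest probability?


Softmax is a monotonic transformation, so it preserves the argmax.
We need to find the index of the maximum logit.
Index 0: -1.4
Index 1: -1.1
Index 2: -1.0
Index 3: 0.6
Index 4: 1.8
Maximum logit = 1.8 at index 4

4


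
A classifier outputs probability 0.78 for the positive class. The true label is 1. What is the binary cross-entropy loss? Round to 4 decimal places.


For y=1: Loss = -log(p)
= -log(0.78)
= -(-0.2485)
= 0.2485

0.2485


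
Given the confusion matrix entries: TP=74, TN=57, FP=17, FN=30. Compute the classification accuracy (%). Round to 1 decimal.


Accuracy = (TP + TN) / (TP + TN + FP + FN) * 100
= (74 + 57) / (74 + 57 + 17 + 30)
= 131 / 178
= 0.736
= 73.6%

73.6


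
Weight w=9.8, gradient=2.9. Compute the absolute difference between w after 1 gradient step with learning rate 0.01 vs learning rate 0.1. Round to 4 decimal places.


With lr=0.01: w_new = 9.8 - 0.01 * 2.9 = 9.771
With lr=0.1: w_new = 9.8 - 0.1 * 2.9 = 9.51
Absolute difference = |9.771 - 9.51|
= 0.2610

0.2610


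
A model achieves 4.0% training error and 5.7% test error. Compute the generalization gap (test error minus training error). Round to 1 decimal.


Generalization gap = test_error - train_error
= 5.7 - 4.0
= 1.7%
A small gap suggests good generalization.

1.7


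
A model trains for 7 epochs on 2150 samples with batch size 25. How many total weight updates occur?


Iterations per epoch = 2150 / 25 = 86
Total updates = iterations_per_epoch * epochs
= 86 * 7
= 602

602


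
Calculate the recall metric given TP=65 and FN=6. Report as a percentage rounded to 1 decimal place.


Recall = TP / (TP + FN) * 100
= 65 / (65 + 6)
= 65 / 71
= 0.9155
= 91.5%

91.5


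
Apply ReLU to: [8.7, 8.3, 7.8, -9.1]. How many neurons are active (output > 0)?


ReLU(x) = max(0, x) for each element:
ReLU(8.7) = 8.7
ReLU(8.3) = 8.3
ReLU(7.8) = 7.8
ReLU(-9.1) = 0
Active neurons (>0): 3

3


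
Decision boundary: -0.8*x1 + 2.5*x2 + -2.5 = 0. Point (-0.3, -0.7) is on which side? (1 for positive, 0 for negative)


Compute -0.8 * -0.3 + 2.5 * -0.7 + -2.5
= 0.24 + -1.75 + -2.5
= -4.01
Since -4.01 < 0, the point is on the negative side.

0


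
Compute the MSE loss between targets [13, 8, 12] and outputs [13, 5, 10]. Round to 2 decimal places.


Differences: [0, 3, 2]
Squared errors: [0, 9, 4]
Sum of squared errors = 13
MSE = 13 / 3 = 4.33

4.33


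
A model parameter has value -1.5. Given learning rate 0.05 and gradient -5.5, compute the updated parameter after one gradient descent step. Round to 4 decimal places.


w_new = w_old - lr * gradient
= -1.5 - 0.05 * -5.5
= -1.5 - (-0.275)
= -1.2250

-1.2250


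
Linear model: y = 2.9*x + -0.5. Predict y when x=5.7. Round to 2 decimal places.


y = 2.9 * 5.7 + (-0.5)
= 16.53 + (-0.5)
= 16.03

16.03


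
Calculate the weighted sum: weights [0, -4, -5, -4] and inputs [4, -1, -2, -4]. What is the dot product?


Element-wise products:
0 * 4 = 0
-4 * -1 = 4
-5 * -2 = 10
-4 * -4 = 16
Sum = 0 + 4 + 10 + 16
= 30

30


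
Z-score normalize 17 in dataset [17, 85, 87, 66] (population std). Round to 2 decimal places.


Mean = (17 + 85 + 87 + 66) / 4 = 63.75
Variance = sum((x_i - mean)^2) / n = 795.6875
Std = sqrt(795.6875) = 28.2079
Z = (x - mean) / std
= (17 - 63.75) / 28.2079
= -46.75 / 28.2079
= -1.66

-1.66


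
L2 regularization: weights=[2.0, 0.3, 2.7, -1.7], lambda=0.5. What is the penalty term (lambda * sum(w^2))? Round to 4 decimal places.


Squaring each weight:
2.0^2 = 4.0
0.3^2 = 0.09
2.7^2 = 7.29
(-1.7)^2 = 2.89
Sum of squares = 14.27
Penalty = 0.5 * 14.27 = 7.1350

7.1350


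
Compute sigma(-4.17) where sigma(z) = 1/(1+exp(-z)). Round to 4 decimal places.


sigmoid(z) = 1 / (1 + exp(-z))
exp(-(-4.17)) = exp(4.17) = 64.7155
1 + 64.7155 = 65.7155
1 / 65.7155 = 0.0152

0.0152


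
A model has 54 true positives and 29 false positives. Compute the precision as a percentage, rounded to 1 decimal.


Precision = TP / (TP + FP) * 100
= 54 / (54 + 29)
= 54 / 83
= 0.6506
= 65.1%

65.1


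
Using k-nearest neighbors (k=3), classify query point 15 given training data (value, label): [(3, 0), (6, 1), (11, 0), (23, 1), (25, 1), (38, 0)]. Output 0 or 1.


Distances from query 15:
Point 11 (class 0): distance = 4
Point 23 (class 1): distance = 8
Point 6 (class 1): distance = 9
K=3 nearest neighbors: classes = [0, 1, 1]
Votes for class 1: 2 / 3
Majority vote => class 1

1


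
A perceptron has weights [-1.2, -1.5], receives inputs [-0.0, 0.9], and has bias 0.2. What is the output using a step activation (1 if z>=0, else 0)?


z = w . x + b
= -1.2*-0.0 + -1.5*0.9 + 0.2
= 0.0 + -1.35 + 0.2
= -1.35 + 0.2
= -1.15
Since z = -1.15 < 0, output = 0

0


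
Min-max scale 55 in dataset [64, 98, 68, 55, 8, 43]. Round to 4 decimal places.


Min = 8, Max = 98
Range = 98 - 8 = 90
Scaled = (x - min) / (max - min)
= (55 - 8) / 90
= 47 / 90
= 0.5222

0.5222


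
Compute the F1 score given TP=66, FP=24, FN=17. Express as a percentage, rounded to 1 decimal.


Precision = TP / (TP + FP) = 66 / 90 = 0.7333
Recall = TP / (TP + FN) = 66 / 83 = 0.7952
F1 = 2 * P * R / (P + R)
= 2 * 0.7333 * 0.7952 / (0.7333 + 0.7952)
= 1.1663 / 1.5285
= 0.763
As percentage: 76.3%

76.3


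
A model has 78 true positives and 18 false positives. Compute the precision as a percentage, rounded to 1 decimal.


Precision = TP / (TP + FP) * 100
= 78 / (78 + 18)
= 78 / 96
= 0.8125
= 81.3%

81.3


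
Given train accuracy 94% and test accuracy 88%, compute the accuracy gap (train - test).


Gap = train_accuracy - test_accuracy
= 94 - 88
= 6%
This moderate gap may indicate mild overfitting.

6


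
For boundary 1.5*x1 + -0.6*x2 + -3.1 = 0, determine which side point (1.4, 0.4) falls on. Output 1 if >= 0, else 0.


Compute 1.5 * 1.4 + -0.6 * 0.4 + -3.1
= 2.1 + -0.24 + -3.1
= -1.24
Since -1.24 < 0, the point is on the negative side.

0


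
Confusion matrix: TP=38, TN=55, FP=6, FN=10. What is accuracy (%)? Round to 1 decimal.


Accuracy = (TP + TN) / (TP + TN + FP + FN) * 100
= (38 + 55) / (38 + 55 + 6 + 10)
= 93 / 109
= 0.8532
= 85.3%

85.3


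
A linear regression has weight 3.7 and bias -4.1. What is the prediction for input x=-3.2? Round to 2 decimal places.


y = 3.7 * -3.2 + (-4.1)
= -11.84 + (-4.1)
= -15.94

-15.94


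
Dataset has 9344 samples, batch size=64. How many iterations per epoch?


Iterations per epoch = dataset_size / batch_size
= 9344 / 64
= 146

146


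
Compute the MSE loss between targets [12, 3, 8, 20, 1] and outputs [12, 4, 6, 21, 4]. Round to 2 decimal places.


Differences: [0, -1, 2, -1, -3]
Squared errors: [0, 1, 4, 1, 9]
Sum of squared errors = 15
MSE = 15 / 5 = 3.00

3.00


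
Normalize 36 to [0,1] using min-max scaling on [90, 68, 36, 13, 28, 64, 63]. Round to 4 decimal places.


Min = 13, Max = 90
Range = 90 - 13 = 77
Scaled = (x - min) / (max - min)
= (36 - 13) / 77
= 23 / 77
= 0.2987

0.2987


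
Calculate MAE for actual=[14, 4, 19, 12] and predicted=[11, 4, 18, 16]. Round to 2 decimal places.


Absolute errors: [3, 0, 1, 4]
Sum of absolute errors = 8
MAE = 8 / 4 = 2.00

2.00


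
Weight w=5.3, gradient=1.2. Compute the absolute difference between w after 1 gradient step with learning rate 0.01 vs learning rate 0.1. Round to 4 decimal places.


With lr=0.01: w_new = 5.3 - 0.01 * 1.2 = 5.288
With lr=0.1: w_new = 5.3 - 0.1 * 1.2 = 5.18
Absolute difference = |5.288 - 5.18|
= 0.1080

0.1080


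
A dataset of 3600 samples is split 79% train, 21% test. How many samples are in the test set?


Train samples = 3600 * 79% = 2844
Test samples = 3600 - 2844
= 756

756


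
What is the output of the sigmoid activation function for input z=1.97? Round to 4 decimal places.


sigmoid(z) = 1 / (1 + exp(-z))
exp(-(1.97)) = exp(-1.97) = 0.1395
1 + 0.1395 = 1.1395
1 / 1.1395 = 0.8776

0.8776


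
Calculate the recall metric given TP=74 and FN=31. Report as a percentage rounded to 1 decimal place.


Recall = TP / (TP + FN) * 100
= 74 / (74 + 31)
= 74 / 105
= 0.7048
= 70.5%

70.5


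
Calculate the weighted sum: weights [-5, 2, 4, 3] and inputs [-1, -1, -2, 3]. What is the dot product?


Element-wise products:
-5 * -1 = 5
2 * -1 = -2
4 * -2 = -8
3 * 3 = 9
Sum = 5 + -2 + -8 + 9
= 4

4


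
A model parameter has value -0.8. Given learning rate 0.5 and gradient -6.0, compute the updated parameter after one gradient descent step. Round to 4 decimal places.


w_new = w_old - lr * gradient
= -0.8 - 0.5 * -6.0
= -0.8 - (-3.0)
= 2.2000

2.2000


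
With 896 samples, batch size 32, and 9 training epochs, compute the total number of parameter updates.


Iterations per epoch = 896 / 32 = 28
Total updates = iterations_per_epoch * epochs
= 28 * 9
= 252

252


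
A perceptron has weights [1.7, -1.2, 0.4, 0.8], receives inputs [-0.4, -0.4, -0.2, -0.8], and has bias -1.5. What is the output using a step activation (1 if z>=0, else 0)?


z = w . x + b
= 1.7*-0.4 + -1.2*-0.4 + 0.4*-0.2 + 0.8*-0.8 + -1.5
= -0.68 + 0.48 + -0.08 + -0.64 + -1.5
= -0.92 + -1.5
= -2.42
Since z = -2.42 < 0, output = 0

0


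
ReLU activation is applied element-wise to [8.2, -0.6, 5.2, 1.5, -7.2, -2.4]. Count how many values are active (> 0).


ReLU(x) = max(0, x) for each element:
ReLU(8.2) = 8.2
ReLU(-0.6) = 0
ReLU(5.2) = 5.2
ReLU(1.5) = 1.5
ReLU(-7.2) = 0
ReLU(-2.4) = 0
Active neurons (>0): 3

3


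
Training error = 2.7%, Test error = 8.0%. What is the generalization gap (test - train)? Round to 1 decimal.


Generalization gap = test_error - train_error
= 8.0 - 2.7
= 5.3%
A moderate gap.

5.3


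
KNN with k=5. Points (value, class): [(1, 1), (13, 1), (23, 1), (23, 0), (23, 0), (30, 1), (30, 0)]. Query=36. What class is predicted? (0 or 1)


Distances from query 36:
Point 30 (class 0): distance = 6
Point 30 (class 1): distance = 6
Point 23 (class 0): distance = 13
Point 23 (class 0): distance = 13
Point 23 (class 1): distance = 13
K=5 nearest neighbors: classes = [0, 1, 0, 0, 1]
Votes for class 1: 2 / 5
Majority vote => class 0

0


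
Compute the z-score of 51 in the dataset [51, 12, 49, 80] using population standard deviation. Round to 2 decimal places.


Mean = (51 + 12 + 49 + 80) / 4 = 48.0
Variance = sum((x_i - mean)^2) / n = 582.5
Std = sqrt(582.5) = 24.135
Z = (x - mean) / std
= (51 - 48.0) / 24.135
= 3.0 / 24.135
= 0.12

0.12


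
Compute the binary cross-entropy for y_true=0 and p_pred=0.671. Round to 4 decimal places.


For y=0: Loss = -log(1-p)
= -log(1 - 0.671)
= -log(0.329)
= -(-1.1117)
= 1.1117

1.1117


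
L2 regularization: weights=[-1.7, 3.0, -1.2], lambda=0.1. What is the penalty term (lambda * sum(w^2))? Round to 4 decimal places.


Squaring each weight:
(-1.7)^2 = 2.89
3.0^2 = 9.0
(-1.2)^2 = 1.44
Sum of squares = 13.33
Penalty = 0.1 * 13.33 = 1.3330

1.3330


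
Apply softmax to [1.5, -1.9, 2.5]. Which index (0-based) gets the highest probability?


Softmax is a monotonic transformation, so it preserves the argmax.
We need to find the index of the maximum logit.
Index 0: 1.5
Index 1: -1.9
Index 2: 2.5
Maximum logit = 2.5 at index 2

2


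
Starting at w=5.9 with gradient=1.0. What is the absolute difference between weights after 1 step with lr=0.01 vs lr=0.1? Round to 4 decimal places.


With lr=0.01: w_new = 5.9 - 0.01 * 1.0 = 5.89
With lr=0.1: w_new = 5.9 - 0.1 * 1.0 = 5.8
Absolute difference = |5.89 - 5.8|
= 0.0900

0.0900


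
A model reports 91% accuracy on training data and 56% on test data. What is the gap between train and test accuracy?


Gap = train_accuracy - test_accuracy
= 91 - 56
= 35%
This large gap strongly indicates overfitting.

35


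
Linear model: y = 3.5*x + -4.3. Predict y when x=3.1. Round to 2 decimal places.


y = 3.5 * 3.1 + (-4.3)
= 10.85 + (-4.3)
= 6.55

6.55


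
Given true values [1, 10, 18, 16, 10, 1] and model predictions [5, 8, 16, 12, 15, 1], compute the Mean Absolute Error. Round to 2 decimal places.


Absolute errors: [4, 2, 2, 4, 5, 0]
Sum of absolute errors = 17
MAE = 17 / 6 = 2.83

2.83


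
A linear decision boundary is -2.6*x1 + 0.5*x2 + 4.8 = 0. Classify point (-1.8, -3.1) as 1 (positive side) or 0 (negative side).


Compute -2.6 * -1.8 + 0.5 * -3.1 + 4.8
= 4.68 + -1.55 + 4.8
= 7.93
Since 7.93 >= 0, the point is on the positive side.

1


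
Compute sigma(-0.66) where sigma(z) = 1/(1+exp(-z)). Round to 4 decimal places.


sigmoid(z) = 1 / (1 + exp(-z))
exp(-(-0.66)) = exp(0.66) = 1.9348
1 + 1.9348 = 2.9348
1 / 2.9348 = 0.3407

0.3407


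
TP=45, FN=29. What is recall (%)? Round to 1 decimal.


Recall = TP / (TP + FN) * 100
= 45 / (45 + 29)
= 45 / 74
= 0.6081
= 60.8%

60.8


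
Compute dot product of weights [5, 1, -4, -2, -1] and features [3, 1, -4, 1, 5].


Element-wise products:
5 * 3 = 15
1 * 1 = 1
-4 * -4 = 16
-2 * 1 = -2
-1 * 5 = -5
Sum = 15 + 1 + 16 + -2 + -5
= 25

25


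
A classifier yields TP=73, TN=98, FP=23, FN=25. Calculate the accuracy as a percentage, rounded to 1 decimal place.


Accuracy = (TP + TN) / (TP + TN + FP + FN) * 100
= (73 + 98) / (73 + 98 + 23 + 25)
= 171 / 219
= 0.7808
= 78.1%

78.1


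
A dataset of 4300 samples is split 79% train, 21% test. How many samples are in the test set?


Train samples = 4300 * 79% = 3397
Test samples = 4300 - 3397
= 903

903


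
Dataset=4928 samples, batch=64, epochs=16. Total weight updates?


Iterations per epoch = 4928 / 64 = 77
Total updates = iterations_per_epoch * epochs
= 77 * 16
= 1232

1232


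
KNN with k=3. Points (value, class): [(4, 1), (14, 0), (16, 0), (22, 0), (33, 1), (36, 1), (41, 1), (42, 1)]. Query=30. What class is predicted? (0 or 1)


Distances from query 30:
Point 33 (class 1): distance = 3
Point 36 (class 1): distance = 6
Point 22 (class 0): distance = 8
K=3 nearest neighbors: classes = [1, 1, 0]
Votes for class 1: 2 / 3
Majority vote => class 1

1


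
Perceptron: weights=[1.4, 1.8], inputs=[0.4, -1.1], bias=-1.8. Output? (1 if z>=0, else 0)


z = w . x + b
= 1.4*0.4 + 1.8*-1.1 + -1.8
= 0.56 + -1.98 + -1.8
= -1.42 + -1.8
= -3.22
Since z = -3.22 < 0, output = 0

0


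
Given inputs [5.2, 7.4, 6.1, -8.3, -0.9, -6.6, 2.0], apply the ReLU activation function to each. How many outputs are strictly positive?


ReLU(x) = max(0, x) for each element:
ReLU(5.2) = 5.2
ReLU(7.4) = 7.4
ReLU(6.1) = 6.1
ReLU(-8.3) = 0
ReLU(-0.9) = 0
ReLU(-6.6) = 0
ReLU(2.0) = 2.0
Active neurons (>0): 4

4


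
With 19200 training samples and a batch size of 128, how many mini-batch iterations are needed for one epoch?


Iterations per epoch = dataset_size / batch_size
= 19200 / 128
= 150

150


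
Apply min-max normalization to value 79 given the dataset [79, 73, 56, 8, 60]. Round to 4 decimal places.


Min = 8, Max = 79
Range = 79 - 8 = 71
Scaled = (x - min) / (max - min)
= (79 - 8) / 71
= 71 / 71
= 1.0000

1.0000


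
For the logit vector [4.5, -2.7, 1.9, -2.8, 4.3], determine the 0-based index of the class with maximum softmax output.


Softmax is a monotonic transformation, so it preserves the argmax.
We need to find the index of the maximum logit.
Index 0: 4.5
Index 1: -2.7
Index 2: 1.9
Index 3: -2.8
Index 4: 4.3
Maximum logit = 4.5 at index 0

0


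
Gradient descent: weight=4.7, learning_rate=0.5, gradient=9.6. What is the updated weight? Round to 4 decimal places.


w_new = w_old - lr * gradient
= 4.7 - 0.5 * 9.6
= 4.7 - (4.8)
= -0.1000

-0.1000


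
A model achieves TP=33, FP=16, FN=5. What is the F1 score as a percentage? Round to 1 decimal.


Precision = TP / (TP + FP) = 33 / 49 = 0.6735
Recall = TP / (TP + FN) = 33 / 38 = 0.8684
F1 = 2 * P * R / (P + R)
= 2 * 0.6735 * 0.8684 / (0.6735 + 0.8684)
= 1.1697 / 1.5419
= 0.7586
As percentage: 75.9%

75.9


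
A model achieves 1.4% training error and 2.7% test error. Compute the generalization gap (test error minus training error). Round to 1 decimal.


Generalization gap = test_error - train_error
= 2.7 - 1.4
= 1.3%
A small gap suggests good generalization.

1.3


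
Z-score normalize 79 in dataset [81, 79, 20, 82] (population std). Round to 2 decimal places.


Mean = (81 + 79 + 20 + 82) / 4 = 65.5
Variance = sum((x_i - mean)^2) / n = 691.25
Std = sqrt(691.25) = 26.2916
Z = (x - mean) / std
= (79 - 65.5) / 26.2916
= 13.5 / 26.2916
= 0.51

0.51


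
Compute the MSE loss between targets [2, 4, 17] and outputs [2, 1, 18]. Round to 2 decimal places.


Differences: [0, 3, -1]
Squared errors: [0, 9, 1]
Sum of squared errors = 10
MSE = 10 / 3 = 3.33

3.33


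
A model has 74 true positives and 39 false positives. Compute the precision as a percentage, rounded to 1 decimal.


Precision = TP / (TP + FP) * 100
= 74 / (74 + 39)
= 74 / 113
= 0.6549
= 65.5%

65.5


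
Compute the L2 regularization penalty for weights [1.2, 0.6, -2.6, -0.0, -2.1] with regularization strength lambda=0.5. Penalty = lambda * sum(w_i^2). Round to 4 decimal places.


Squaring each weight:
1.2^2 = 1.44
0.6^2 = 0.36
(-2.6)^2 = 6.76
(-0.0)^2 = 0.0
(-2.1)^2 = 4.41
Sum of squares = 12.97
Penalty = 0.5 * 12.97 = 6.4850

6.4850


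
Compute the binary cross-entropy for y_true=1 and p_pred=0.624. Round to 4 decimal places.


For y=1: Loss = -log(p)
= -log(0.624)
= -(-0.4716)
= 0.4716

0.4716


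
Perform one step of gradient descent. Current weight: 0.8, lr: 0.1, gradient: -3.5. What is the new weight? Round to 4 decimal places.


w_new = w_old - lr * gradient
= 0.8 - 0.1 * -3.5
= 0.8 - (-0.35)
= 1.1500

1.1500


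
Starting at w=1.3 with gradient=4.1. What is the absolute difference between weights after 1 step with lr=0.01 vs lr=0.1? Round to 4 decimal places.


With lr=0.01: w_new = 1.3 - 0.01 * 4.1 = 1.259
With lr=0.1: w_new = 1.3 - 0.1 * 4.1 = 0.89
Absolute difference = |1.259 - 0.89|
= 0.3690

0.3690


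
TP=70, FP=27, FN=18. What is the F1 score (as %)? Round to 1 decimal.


Precision = TP / (TP + FP) = 70 / 97 = 0.7216
Recall = TP / (TP + FN) = 70 / 88 = 0.7955
F1 = 2 * P * R / (P + R)
= 2 * 0.7216 * 0.7955 / (0.7216 + 0.7955)
= 1.1481 / 1.5171
= 0.7568
As percentage: 75.7%

75.7


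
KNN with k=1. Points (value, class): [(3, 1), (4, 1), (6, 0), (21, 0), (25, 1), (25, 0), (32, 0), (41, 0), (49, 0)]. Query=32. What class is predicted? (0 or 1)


Distances from query 32:
Point 32 (class 0): distance = 0
K=1 nearest neighbors: classes = [0]
Votes for class 1: 0 / 1
Majority vote => class 0

0


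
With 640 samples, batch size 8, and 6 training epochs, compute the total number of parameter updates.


Iterations per epoch = 640 / 8 = 80
Total updates = iterations_per_epoch * epochs
= 80 * 6
= 480

480


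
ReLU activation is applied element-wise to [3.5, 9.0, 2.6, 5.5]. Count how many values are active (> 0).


ReLU(x) = max(0, x) for each element:
ReLU(3.5) = 3.5
ReLU(9.0) = 9.0
ReLU(2.6) = 2.6
ReLU(5.5) = 5.5
Active neurons (>0): 4

4


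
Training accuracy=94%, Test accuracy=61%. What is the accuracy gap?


Gap = train_accuracy - test_accuracy
= 94 - 61
= 33%
This large gap strongly indicates overfitting.

33


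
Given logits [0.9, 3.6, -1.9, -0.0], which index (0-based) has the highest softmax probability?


Softmax is a monotonic transformation, so it preserves the argmax.
We need to find the index of the maximum logit.
Index 0: 0.9
Index 1: 3.6
Index 2: -1.9
Index 3: -0.0
Maximum logit = 3.6 at index 1

1


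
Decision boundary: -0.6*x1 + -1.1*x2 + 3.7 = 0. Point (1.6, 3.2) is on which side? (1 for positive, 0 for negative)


Compute -0.6 * 1.6 + -1.1 * 3.2 + 3.7
= -0.96 + -3.52 + 3.7
= -0.78
Since -0.78 < 0, the point is on the negative side.

0


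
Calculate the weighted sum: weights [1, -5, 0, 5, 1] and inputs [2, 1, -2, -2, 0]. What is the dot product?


Element-wise products:
1 * 2 = 2
-5 * 1 = -5
0 * -2 = 0
5 * -2 = -10
1 * 0 = 0
Sum = 2 + -5 + 0 + -10 + 0
= -13

-13


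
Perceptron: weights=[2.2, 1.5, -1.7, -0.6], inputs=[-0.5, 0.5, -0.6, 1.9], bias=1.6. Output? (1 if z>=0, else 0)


z = w . x + b
= 2.2*-0.5 + 1.5*0.5 + -1.7*-0.6 + -0.6*1.9 + 1.6
= -1.1 + 0.75 + 1.02 + -1.14 + 1.6
= -0.47 + 1.6
= 1.13
Since z = 1.13 >= 0, output = 1

1


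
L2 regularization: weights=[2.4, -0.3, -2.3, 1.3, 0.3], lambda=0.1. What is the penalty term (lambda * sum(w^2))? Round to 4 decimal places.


Squaring each weight:
2.4^2 = 5.76
(-0.3)^2 = 0.09
(-2.3)^2 = 5.29
1.3^2 = 1.69
0.3^2 = 0.09
Sum of squares = 12.92
Penalty = 0.1 * 12.92 = 1.2920

1.2920


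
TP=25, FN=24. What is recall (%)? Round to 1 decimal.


Recall = TP / (TP + FN) * 100
= 25 / (25 + 24)
= 25 / 49
= 0.5102
= 51.0%

51.0


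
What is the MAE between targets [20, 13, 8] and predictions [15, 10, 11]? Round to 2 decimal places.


Absolute errors: [5, 3, 3]
Sum of absolute errors = 11
MAE = 11 / 3 = 3.67

3.67


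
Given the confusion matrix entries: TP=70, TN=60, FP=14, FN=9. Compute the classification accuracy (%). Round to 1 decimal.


Accuracy = (TP + TN) / (TP + TN + FP + FN) * 100
= (70 + 60) / (70 + 60 + 14 + 9)
= 130 / 153
= 0.8497
= 85.0%

85.0


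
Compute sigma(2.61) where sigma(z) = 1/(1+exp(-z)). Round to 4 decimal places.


sigmoid(z) = 1 / (1 + exp(-z))
exp(-(2.61)) = exp(-2.61) = 0.0735
1 + 0.0735 = 1.0735
1 / 1.0735 = 0.9315

0.9315


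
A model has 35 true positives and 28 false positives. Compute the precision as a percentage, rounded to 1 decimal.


Precision = TP / (TP + FP) * 100
= 35 / (35 + 28)
= 35 / 63
= 0.5556
= 55.6%

55.6


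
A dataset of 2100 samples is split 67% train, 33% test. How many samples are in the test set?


Train samples = 2100 * 67% = 1407
Test samples = 2100 - 1407
= 693

693


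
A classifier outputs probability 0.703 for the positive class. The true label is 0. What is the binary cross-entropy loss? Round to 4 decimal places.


For y=0: Loss = -log(1-p)
= -log(1 - 0.703)
= -log(0.297)
= -(-1.214)
= 1.2140

1.2140


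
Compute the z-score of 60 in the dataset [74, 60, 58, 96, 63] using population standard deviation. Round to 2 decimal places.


Mean = (74 + 60 + 58 + 96 + 63) / 5 = 70.2
Variance = sum((x_i - mean)^2) / n = 196.96
Std = sqrt(196.96) = 14.0342
Z = (x - mean) / std
= (60 - 70.2) / 14.0342
= -10.2 / 14.0342
= -0.73

-0.73


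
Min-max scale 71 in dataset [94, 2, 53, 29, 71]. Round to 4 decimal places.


Min = 2, Max = 94
Range = 94 - 2 = 92
Scaled = (x - min) / (max - min)
= (71 - 2) / 92
= 69 / 92
= 0.7500

0.7500


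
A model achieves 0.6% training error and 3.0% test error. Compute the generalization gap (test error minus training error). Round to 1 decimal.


Generalization gap = test_error - train_error
= 3.0 - 0.6
= 2.4%
A moderate gap.

2.4


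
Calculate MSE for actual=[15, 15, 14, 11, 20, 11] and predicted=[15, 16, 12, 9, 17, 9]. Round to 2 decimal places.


Differences: [0, -1, 2, 2, 3, 2]
Squared errors: [0, 1, 4, 4, 9, 4]
Sum of squared errors = 22
MSE = 22 / 6 = 3.67

3.67


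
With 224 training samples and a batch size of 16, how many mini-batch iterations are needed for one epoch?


Iterations per epoch = dataset_size / batch_size
= 224 / 16
= 14

14


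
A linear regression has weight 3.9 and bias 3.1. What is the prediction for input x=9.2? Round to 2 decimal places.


y = 3.9 * 9.2 + (3.1)
= 35.88 + (3.1)
= 38.98

38.98


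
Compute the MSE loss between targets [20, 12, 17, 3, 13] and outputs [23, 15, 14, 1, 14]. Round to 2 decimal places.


Differences: [-3, -3, 3, 2, -1]
Squared errors: [9, 9, 9, 4, 1]
Sum of squared errors = 32
MSE = 32 / 5 = 6.40

6.40


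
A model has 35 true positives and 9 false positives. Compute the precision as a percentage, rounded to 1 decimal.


Precision = TP / (TP + FP) * 100
= 35 / (35 + 9)
= 35 / 44
= 0.7955
= 79.5%

79.5


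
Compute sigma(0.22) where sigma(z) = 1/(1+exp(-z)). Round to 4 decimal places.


sigmoid(z) = 1 / (1 + exp(-z))
exp(-(0.22)) = exp(-0.22) = 0.8025
1 + 0.8025 = 1.8025
1 / 1.8025 = 0.5548

0.5548


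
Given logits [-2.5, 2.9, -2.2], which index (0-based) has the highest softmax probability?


Softmax is a monotonic transformation, so it preserves the argmax.
We need to find the index of the maximum logit.
Index 0: -2.5
Index 1: 2.9
Index 2: -2.2
Maximum logit = 2.9 at index 1

1


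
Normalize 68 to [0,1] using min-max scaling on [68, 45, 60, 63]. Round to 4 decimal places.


Min = 45, Max = 68
Range = 68 - 45 = 23
Scaled = (x - min) / (max - min)
= (68 - 45) / 23
= 23 / 23
= 1.0000

1.0000


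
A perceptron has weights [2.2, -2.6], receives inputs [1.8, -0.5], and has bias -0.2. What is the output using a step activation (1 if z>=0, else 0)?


z = w . x + b
= 2.2*1.8 + -2.6*-0.5 + -0.2
= 3.96 + 1.3 + -0.2
= 5.26 + -0.2
= 5.06
Since z = 5.06 >= 0, output = 1

1


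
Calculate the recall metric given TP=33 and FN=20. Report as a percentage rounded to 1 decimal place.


Recall = TP / (TP + FN) * 100
= 33 / (33 + 20)
= 33 / 53
= 0.6226
= 62.3%

62.3


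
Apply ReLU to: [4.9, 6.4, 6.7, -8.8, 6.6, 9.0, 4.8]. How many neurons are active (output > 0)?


ReLU(x) = max(0, x) for each element:
ReLU(4.9) = 4.9
ReLU(6.4) = 6.4
ReLU(6.7) = 6.7
ReLU(-8.8) = 0
ReLU(6.6) = 6.6
ReLU(9.0) = 9.0
ReLU(4.8) = 4.8
Active neurons (>0): 6

6


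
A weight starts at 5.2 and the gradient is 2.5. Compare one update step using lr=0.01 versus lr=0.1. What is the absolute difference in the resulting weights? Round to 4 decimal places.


With lr=0.01: w_new = 5.2 - 0.01 * 2.5 = 5.175
With lr=0.1: w_new = 5.2 - 0.1 * 2.5 = 4.95
Absolute difference = |5.175 - 4.95|
= 0.2250

0.2250


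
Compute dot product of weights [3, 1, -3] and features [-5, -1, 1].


Element-wise products:
3 * -5 = -15
1 * -1 = -1
-3 * 1 = -3
Sum = -15 + -1 + -3
= -19

-19


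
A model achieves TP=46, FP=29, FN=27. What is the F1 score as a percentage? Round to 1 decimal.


Precision = TP / (TP + FP) = 46 / 75 = 0.6133
Recall = TP / (TP + FN) = 46 / 73 = 0.6301
F1 = 2 * P * R / (P + R)
= 2 * 0.6133 * 0.6301 / (0.6133 + 0.6301)
= 0.773 / 1.2435
= 0.6216
As percentage: 62.2%

62.2


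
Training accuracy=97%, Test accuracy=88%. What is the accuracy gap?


Gap = train_accuracy - test_accuracy
= 97 - 88
= 9%
This moderate gap may indicate mild overfitting.

9


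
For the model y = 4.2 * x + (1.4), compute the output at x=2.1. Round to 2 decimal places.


y = 4.2 * 2.1 + (1.4)
= 8.82 + (1.4)
= 10.22

10.22


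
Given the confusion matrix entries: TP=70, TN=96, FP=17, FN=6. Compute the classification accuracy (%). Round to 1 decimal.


Accuracy = (TP + TN) / (TP + TN + FP + FN) * 100
= (70 + 96) / (70 + 96 + 17 + 6)
= 166 / 189
= 0.8783
= 87.8%

87.8


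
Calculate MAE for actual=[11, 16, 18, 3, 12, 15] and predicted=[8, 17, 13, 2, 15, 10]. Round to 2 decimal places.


Absolute errors: [3, 1, 5, 1, 3, 5]
Sum of absolute errors = 18
MAE = 18 / 6 = 3.00

3.00


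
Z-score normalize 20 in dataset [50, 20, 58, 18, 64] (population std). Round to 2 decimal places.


Mean = (50 + 20 + 58 + 18 + 64) / 5 = 42.0
Variance = sum((x_i - mean)^2) / n = 372.8
Std = sqrt(372.8) = 19.308
Z = (x - mean) / std
= (20 - 42.0) / 19.308
= -22.0 / 19.308
= -1.14

-1.14


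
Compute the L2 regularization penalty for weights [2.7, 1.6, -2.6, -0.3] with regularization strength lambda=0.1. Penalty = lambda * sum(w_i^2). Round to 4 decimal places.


Squaring each weight:
2.7^2 = 7.29
1.6^2 = 2.56
(-2.6)^2 = 6.76
(-0.3)^2 = 0.09
Sum of squares = 16.7
Penalty = 0.1 * 16.7 = 1.6700

1.6700


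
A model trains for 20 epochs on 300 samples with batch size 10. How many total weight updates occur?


Iterations per epoch = 300 / 10 = 30
Total updates = iterations_per_epoch * epochs
= 30 * 20
= 600

600


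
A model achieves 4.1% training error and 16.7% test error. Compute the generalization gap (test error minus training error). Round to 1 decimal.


Generalization gap = test_error - train_error
= 16.7 - 4.1
= 12.6%
A large gap suggests overfitting.

12.6


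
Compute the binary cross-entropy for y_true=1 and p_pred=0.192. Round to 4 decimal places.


For y=1: Loss = -log(p)
= -log(0.192)
= -(-1.6503)
= 1.6503

1.6503


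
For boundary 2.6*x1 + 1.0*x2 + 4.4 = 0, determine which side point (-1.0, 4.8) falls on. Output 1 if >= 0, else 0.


Compute 2.6 * -1.0 + 1.0 * 4.8 + 4.4
= -2.6 + 4.8 + 4.4
= 6.6
Since 6.6 >= 0, the point is on the positive side.

1


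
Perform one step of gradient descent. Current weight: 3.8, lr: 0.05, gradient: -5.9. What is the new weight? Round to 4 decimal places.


w_new = w_old - lr * gradient
= 3.8 - 0.05 * -5.9
= 3.8 - (-0.295)
= 4.0950

4.0950


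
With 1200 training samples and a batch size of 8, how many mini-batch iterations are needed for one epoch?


Iterations per epoch = dataset_size / batch_size
= 1200 / 8
= 150

150


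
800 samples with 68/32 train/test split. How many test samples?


Train samples = 800 * 68% = 544
Test samples = 800 - 544
= 256

256


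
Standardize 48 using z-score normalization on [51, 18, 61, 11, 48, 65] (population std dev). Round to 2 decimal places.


Mean = (51 + 18 + 61 + 11 + 48 + 65) / 6 = 42.3333
Variance = sum((x_i - mean)^2) / n = 423.8889
Std = sqrt(423.8889) = 20.5886
Z = (x - mean) / std
= (48 - 42.3333) / 20.5886
= 5.6667 / 20.5886
= 0.28

0.28


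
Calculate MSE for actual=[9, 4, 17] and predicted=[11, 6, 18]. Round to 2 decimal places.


Differences: [-2, -2, -1]
Squared errors: [4, 4, 1]
Sum of squared errors = 9
MSE = 9 / 3 = 3.00

3.00


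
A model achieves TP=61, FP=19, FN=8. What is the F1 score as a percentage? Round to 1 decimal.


Precision = TP / (TP + FP) = 61 / 80 = 0.7625
Recall = TP / (TP + FN) = 61 / 69 = 0.8841
F1 = 2 * P * R / (P + R)
= 2 * 0.7625 * 0.8841 / (0.7625 + 0.8841)
= 1.3482 / 1.6466
= 0.8188
As percentage: 81.9%

81.9


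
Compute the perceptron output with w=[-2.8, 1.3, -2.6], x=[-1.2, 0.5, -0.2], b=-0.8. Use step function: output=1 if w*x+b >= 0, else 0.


z = w . x + b
= -2.8*-1.2 + 1.3*0.5 + -2.6*-0.2 + -0.8
= 3.36 + 0.65 + 0.52 + -0.8
= 4.53 + -0.8
= 3.73
Since z = 3.73 >= 0, output = 1

1


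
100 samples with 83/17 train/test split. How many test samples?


Train samples = 100 * 83% = 83
Test samples = 100 - 83
= 17

17


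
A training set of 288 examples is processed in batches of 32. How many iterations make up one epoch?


Iterations per epoch = dataset_size / batch_size
= 288 / 32
= 9

9
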